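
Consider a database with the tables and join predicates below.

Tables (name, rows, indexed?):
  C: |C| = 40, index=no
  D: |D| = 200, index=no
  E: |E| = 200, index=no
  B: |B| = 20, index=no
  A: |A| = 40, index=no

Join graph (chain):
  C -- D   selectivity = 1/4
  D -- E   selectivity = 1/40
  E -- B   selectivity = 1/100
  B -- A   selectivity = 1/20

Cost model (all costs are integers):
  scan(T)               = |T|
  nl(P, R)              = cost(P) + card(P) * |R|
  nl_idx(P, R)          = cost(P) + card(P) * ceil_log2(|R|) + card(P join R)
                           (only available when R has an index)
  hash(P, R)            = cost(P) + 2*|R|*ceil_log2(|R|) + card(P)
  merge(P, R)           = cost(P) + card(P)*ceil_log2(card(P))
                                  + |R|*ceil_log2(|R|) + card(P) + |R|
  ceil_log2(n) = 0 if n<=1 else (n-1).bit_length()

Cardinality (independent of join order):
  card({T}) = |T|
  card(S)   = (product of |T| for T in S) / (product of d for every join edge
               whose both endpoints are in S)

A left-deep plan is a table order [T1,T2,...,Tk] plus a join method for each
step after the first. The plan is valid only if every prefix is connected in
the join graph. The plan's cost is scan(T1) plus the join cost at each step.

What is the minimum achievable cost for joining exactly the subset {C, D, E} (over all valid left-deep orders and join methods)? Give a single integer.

Selinger DP over subsets of {C,D,E}:
  {C}: scan cost=40, card=40
  {D}: scan cost=200, card=200
  {E}: scan cost=200, card=200
  {CD}: card=2000; try (C,hash)→880, (D,merge)→2120, (C,merge)→2280, (D,hash)→3280, (D,nl)→8040, (C,nl)→8200; best=880 via (C,hash)
  {DE}: card=1000; try (E,hash)→3600, (D,hash)→3600, (E,merge)→3800, (D,merge)→3800, (E,nl)→40200, (D,nl)→40200; best=3600 via (E,hash)
  {CDE}: card=10000; try (C,hash)→5080, (E,hash)→6080, (C,merge)→14880, (E,merge)→26680, (C,nl)→43600, (E,nl)→400880; best=5080 via (C,hash)

5080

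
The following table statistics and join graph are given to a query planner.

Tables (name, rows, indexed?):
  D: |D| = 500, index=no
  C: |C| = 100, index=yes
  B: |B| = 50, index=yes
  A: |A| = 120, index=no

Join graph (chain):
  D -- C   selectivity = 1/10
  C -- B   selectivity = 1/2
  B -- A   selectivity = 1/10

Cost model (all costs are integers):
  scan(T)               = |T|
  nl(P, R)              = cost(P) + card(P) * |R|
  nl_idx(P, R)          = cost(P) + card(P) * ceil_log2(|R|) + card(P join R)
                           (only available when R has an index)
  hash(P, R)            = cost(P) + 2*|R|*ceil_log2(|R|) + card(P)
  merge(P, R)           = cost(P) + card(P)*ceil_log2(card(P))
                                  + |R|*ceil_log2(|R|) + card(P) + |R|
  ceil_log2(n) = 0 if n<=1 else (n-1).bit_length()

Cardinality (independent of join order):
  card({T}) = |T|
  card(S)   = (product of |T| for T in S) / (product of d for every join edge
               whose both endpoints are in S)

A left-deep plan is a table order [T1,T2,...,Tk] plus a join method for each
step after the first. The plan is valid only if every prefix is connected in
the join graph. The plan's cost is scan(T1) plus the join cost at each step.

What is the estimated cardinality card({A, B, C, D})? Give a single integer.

1500000

Tables in S: A(120), B(50), C(100), D(500)
Edges inside S: D-C(d=10), C-B(d=2), B-A(d=10)
numerator = 120 * 50 * 100 * 500 = 300000000
denominator = 10 * 2 * 10 = 200
card(S) = 300000000 / 200 = 1500000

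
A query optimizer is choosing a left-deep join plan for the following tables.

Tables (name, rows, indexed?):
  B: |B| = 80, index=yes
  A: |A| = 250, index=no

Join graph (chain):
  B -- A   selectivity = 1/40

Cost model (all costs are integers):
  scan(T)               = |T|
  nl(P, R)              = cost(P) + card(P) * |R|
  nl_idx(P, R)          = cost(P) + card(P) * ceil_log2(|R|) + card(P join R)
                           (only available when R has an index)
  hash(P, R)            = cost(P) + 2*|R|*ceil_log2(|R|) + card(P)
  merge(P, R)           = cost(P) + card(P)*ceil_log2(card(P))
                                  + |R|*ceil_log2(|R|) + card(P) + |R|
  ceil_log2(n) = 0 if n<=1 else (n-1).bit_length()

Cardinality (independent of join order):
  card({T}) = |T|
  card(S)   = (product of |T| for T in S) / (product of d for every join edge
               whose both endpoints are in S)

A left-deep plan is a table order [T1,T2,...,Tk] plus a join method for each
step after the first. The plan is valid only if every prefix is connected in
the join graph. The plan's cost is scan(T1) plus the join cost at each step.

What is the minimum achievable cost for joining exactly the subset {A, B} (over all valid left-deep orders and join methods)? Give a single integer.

1620

Selinger DP over subsets of {A,B}:
  {B}: scan cost=80, card=80
  {A}: scan cost=250, card=250
  {AB}: card=500; try (B,hash)→1620, (B,nl_idx)→2500, (A,merge)→2970, (B,merge)→3140, (A,hash)→4160, (A,nl)→20080 …(+1); best=1620 via (B,hash)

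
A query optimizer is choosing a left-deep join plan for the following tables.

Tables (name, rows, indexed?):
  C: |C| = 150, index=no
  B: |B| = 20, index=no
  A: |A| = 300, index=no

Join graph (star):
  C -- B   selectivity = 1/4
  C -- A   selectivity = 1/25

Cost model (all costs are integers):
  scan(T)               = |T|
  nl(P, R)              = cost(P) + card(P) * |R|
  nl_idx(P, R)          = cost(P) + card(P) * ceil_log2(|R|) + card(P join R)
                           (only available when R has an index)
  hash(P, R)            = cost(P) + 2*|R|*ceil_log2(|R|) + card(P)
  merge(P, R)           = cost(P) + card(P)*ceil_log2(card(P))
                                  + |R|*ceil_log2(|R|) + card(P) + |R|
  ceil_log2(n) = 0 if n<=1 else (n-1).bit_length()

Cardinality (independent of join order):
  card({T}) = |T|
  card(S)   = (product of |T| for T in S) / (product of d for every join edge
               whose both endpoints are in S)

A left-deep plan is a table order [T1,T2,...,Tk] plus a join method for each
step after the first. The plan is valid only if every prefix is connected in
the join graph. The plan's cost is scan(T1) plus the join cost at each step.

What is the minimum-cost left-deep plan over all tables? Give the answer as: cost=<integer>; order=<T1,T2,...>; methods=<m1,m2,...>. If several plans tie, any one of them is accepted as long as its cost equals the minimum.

cost=5000; order=A,C,B; methods=hash,hash

Selinger DP (subsets sized 1..n):
  {C}: scan cost=150, card=150
  {B}: scan cost=20, card=20
  {A}: scan cost=300, card=300
  {BC}: card=750; try (B,hash)→500, (C,merge)→1490, (B,merge)→1620, (C,hash)→2440, (C,nl)→3020, (B,nl)→3150; best=500 via (B,hash)
  {AC}: card=1800; try (C,hash)→3000, (A,merge)→4500, (C,merge)→4650, (A,hash)→5700, (A,nl)→45150, (C,nl)→45300; best=3000 via (C,hash)
  {ABC}: card=9000; try (B,hash)→5000, (A,hash)→6650, (A,merge)→11750, (B,merge)→24720, (B,nl)→39000, (A,nl)→225500; best=5000 via (B,hash)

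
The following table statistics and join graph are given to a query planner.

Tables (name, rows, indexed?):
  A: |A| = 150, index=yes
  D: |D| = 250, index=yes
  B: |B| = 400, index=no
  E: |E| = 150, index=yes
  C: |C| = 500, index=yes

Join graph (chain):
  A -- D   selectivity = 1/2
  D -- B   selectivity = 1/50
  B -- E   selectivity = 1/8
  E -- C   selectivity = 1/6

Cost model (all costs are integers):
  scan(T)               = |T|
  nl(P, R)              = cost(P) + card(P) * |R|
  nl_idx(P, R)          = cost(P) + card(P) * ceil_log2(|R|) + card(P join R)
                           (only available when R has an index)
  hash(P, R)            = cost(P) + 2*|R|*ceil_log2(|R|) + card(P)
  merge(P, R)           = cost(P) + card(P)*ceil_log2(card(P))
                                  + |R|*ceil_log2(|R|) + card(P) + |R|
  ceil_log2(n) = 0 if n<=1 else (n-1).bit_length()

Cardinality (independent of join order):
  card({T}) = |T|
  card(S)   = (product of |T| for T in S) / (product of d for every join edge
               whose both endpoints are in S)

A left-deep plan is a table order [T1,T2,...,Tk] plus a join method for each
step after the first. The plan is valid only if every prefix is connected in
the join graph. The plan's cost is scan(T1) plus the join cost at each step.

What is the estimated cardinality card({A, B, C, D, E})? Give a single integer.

234375000

Tables in S: A(150), B(400), C(500), D(250), E(150)
Edges inside S: A-D(d=2), D-B(d=50), B-E(d=8), E-C(d=6)
numerator = 150 * 400 * 500 * 250 * 150 = 1125000000000
denominator = 2 * 50 * 8 * 6 = 4800
card(S) = 1125000000000 / 4800 = 234375000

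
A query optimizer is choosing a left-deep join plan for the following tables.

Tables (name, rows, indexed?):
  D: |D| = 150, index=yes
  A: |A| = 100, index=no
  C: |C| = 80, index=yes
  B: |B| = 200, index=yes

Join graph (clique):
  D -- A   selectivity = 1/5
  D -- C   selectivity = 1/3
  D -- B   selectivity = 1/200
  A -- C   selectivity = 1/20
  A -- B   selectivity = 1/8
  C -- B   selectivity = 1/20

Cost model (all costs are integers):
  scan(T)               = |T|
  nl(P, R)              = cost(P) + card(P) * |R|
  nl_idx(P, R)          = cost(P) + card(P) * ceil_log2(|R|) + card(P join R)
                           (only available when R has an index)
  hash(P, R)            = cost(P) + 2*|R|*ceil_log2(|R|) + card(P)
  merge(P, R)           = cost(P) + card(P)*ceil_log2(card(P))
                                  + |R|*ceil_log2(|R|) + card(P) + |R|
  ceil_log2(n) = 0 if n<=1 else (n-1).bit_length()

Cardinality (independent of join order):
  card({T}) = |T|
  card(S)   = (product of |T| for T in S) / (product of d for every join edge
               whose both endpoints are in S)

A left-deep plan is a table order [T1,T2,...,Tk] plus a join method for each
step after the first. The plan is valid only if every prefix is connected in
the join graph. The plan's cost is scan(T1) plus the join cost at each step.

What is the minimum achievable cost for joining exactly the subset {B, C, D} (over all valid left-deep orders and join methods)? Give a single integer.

2750

Selinger DP over subsets of {B,C,D}:
  {D}: scan cost=150, card=150
  {C}: scan cost=80, card=80
  {B}: scan cost=200, card=200
  {CD}: card=4000; try (C,hash)→1420, (D,merge)→2070, (C,merge)→2140, (D,hash)→2560, (D,nl_idx)→4720, (C,nl_idx)→5200 …(+2); best=1420 via (C,hash)
  {BD}: card=150; try (B,nl_idx)→1500, (D,nl_idx)→1950, (D,hash)→2800, (B,merge)→3300, (D,merge)→3350, (B,hash)→3500 …(+2); best=1500 via (B,nl_idx)
  {BC}: card=800; try (C,hash)→1520, (B,nl_idx)→1520, (C,nl_idx)→2400, (B,merge)→2520, (C,merge)→2640, (B,hash)→3360 …(+2); best=1520 via (C,hash)
  {BCD}: card=200; try (C,nl_idx)→2750, (C,hash)→2770, (C,merge)→3490, (D,hash)→4720, (D,nl_idx)→8120, (B,hash)→8620 …(+6); best=2750 via (C,nl_idx)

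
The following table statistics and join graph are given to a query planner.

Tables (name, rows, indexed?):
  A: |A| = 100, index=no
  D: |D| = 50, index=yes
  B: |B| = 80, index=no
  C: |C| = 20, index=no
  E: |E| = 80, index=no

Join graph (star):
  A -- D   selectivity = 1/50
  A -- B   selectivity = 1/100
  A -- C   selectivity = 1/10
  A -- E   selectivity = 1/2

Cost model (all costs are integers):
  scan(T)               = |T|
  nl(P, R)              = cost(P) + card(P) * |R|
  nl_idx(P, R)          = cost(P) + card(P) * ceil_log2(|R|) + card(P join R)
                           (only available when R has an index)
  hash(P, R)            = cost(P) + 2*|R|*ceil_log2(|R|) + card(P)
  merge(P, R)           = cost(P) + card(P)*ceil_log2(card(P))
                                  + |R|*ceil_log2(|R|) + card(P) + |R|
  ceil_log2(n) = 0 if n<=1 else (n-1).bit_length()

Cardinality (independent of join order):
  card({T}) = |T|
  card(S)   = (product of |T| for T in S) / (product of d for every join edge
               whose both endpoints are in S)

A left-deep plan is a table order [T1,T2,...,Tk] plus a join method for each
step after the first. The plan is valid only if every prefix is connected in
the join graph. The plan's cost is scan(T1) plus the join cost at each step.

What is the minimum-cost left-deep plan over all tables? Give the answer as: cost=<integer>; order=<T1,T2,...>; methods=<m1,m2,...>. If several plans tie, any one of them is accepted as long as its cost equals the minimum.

cost=3440; order=A,B,D,C,E; methods=hash,nl_idx,hash,hash

Selinger DP (subsets sized 1..n):
  {A}: scan cost=100, card=100
  {D}: scan cost=50, card=50
  {B}: scan cost=80, card=80
  {C}: scan cost=20, card=20
  {E}: scan cost=80, card=80
  {AD}: card=100; try (D,hash)→800, (D,nl_idx)→800, (A,merge)→1200, (D,merge)→1250, (A,hash)→1500, (A,nl)→5050 …(+1); best=800 via (D,hash)
  {AB}: card=80; try (B,hash)→1320, (A,merge)→1520, (B,merge)→1540, (A,hash)→1560, (A,nl)→8080, (B,nl)→8100; best=1320 via (B,hash)
  {AC}: card=200; try (C,hash)→400, (A,merge)→940, (C,merge)→1020, (A,hash)→1440, (A,nl)→2020, (C,nl)→2100; best=400 via (C,hash)
  {AE}: card=4000; try (E,hash)→1320, (A,merge)→1520, (E,merge)→1540, (A,hash)→1560, (A,nl)→8080, (E,nl)→8100; best=1320 via (E,hash)
  {ABD}: card=80; try (D,nl_idx)→1880, (D,hash)→2000, (B,hash)→2020, (B,merge)→2240, (D,merge)→2310, (D,nl)→5320 …(+1); best=1880 via (D,nl_idx)
  {ACD}: card=200; try (C,hash)→1100, (D,hash)→1200, (C,merge)→1720, (D,nl_idx)→1800, (D,merge)→2550, (C,nl)→2800 …(+1); best=1100 via (C,hash)
  {ADE}: card=4000; try (E,hash)→2020, (E,merge)→2240, (D,hash)→5920, (E,nl)→8800, (D,nl_idx)→29320, (D,merge)→53670 …(+1); best=2020 via (E,hash)
  {ABC}: card=160; try (C,hash)→1600, (B,hash)→1720, (C,merge)→2080, (B,merge)→2840, (C,nl)→2920, (B,nl)→16400; best=1600 via (C,hash)
  {ABE}: card=3200; try (E,hash)→2520, (E,merge)→2600, (B,hash)→6440, (E,nl)→7720, (B,merge)→53960, (B,nl)→321320; best=2520 via (E,hash)
  {ACE}: card=8000; try (E,hash)→1720, (E,merge)→2840, (C,hash)→5520, (E,nl)→16400, (C,merge)→53440, (C,nl)→81320; best=1720 via (E,hash)
  {ABCD}: card=160; try (C,hash)→2160, (D,hash)→2360, (B,hash)→2420, (C,merge)→2640, (D,nl_idx)→2720, (D,merge)→3390 …(+4); best=2160 via (C,hash)
  {ABDE}: card=3200; try (E,hash)→3080, (E,merge)→3160, (D,hash)→6320, (B,hash)→7140, (E,nl)→8280, (D,nl_idx)→24920 …(+4); best=3080 via (E,hash)
  {ACDE}: card=8000; try (E,hash)→2420, (E,merge)→3540, (C,hash)→6220, (D,hash)→10320, (E,nl)→17100, (C,merge)→54140 …(+4); best=2420 via (E,hash)
  {ABCE}: card=6400; try (E,hash)→2880, (E,merge)→3680, (C,hash)→5920, (B,hash)→10840, (E,nl)→14400, (C,merge)→44240 …(+3); best=2880 via (E,hash)
  {ABCDE}: card=6400; try (E,hash)→3440, (E,merge)→4240, (C,hash)→6480, (D,hash)→9880, (B,hash)→11540, (E,nl)→14960 …(+7); best=3440 via (E,hash)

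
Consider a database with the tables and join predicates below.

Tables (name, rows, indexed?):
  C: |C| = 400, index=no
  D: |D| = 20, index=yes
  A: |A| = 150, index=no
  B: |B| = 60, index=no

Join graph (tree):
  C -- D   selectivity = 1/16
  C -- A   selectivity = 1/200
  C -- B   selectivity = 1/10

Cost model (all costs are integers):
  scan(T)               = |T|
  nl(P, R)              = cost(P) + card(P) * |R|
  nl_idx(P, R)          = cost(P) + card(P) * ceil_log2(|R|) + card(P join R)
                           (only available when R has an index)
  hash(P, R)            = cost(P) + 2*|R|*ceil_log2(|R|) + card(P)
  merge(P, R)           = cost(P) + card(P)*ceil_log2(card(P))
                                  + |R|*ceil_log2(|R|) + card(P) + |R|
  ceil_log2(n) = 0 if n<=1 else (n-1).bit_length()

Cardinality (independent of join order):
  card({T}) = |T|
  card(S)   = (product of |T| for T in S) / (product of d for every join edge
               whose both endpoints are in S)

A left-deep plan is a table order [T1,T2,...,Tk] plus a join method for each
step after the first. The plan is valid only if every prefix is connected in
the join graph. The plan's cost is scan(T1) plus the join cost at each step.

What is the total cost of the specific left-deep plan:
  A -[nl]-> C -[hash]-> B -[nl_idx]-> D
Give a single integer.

step 1: scan A: cost=150, card=150
step 2: join C via nl
    card(P join C) = 150*400/(200) = 300
    cost = 150 + 150*400 = 60150
step 3: join B via hash
    card(P join B) = 300*60/(10) = 1800
    cost = 60150 + 2*60*6 + 300 = 61170
step 4: join D via nl_idx
    card(P join D) = 1800*20/(16) = 2250
    cost = 61170 + 1800*5 + 2250 = 72420

72420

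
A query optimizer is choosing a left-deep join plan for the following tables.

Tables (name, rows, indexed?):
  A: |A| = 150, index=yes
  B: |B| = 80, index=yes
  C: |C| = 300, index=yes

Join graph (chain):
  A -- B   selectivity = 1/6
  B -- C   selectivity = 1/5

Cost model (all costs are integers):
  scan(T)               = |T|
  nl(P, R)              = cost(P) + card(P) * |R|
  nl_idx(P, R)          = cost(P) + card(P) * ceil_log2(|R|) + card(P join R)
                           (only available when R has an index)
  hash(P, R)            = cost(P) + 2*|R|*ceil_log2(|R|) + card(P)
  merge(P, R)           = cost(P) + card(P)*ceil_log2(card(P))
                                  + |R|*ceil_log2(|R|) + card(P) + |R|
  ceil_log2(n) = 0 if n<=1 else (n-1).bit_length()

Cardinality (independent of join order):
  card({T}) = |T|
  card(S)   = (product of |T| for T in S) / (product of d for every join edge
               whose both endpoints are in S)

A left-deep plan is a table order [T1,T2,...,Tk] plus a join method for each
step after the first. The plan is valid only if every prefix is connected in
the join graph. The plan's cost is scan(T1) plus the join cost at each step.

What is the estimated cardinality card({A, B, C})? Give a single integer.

120000

Tables in S: A(150), B(80), C(300)
Edges inside S: A-B(d=6), B-C(d=5)
numerator = 150 * 80 * 300 = 3600000
denominator = 6 * 5 = 30
card(S) = 3600000 / 30 = 120000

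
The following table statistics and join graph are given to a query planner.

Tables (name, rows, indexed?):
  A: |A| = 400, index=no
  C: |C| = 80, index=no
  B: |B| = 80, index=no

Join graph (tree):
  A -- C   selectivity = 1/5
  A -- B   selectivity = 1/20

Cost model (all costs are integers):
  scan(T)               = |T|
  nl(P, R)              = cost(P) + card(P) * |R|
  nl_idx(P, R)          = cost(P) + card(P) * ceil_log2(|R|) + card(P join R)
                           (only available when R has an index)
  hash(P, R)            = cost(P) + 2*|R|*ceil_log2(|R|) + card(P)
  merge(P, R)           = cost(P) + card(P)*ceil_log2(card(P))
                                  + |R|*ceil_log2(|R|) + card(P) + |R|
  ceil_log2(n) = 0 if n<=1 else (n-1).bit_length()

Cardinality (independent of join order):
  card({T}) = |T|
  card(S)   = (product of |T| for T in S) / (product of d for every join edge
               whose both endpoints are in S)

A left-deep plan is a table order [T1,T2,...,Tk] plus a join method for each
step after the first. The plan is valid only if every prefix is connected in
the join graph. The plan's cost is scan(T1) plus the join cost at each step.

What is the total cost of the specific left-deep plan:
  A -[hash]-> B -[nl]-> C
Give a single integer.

step 1: scan A: cost=400, card=400
step 2: join B via hash
    card(P join B) = 400*80/(20) = 1600
    cost = 400 + 2*80*7 + 400 = 1920
step 3: join C via nl
    card(P join C) = 1600*80/(5) = 25600
    cost = 1920 + 1600*80 = 129920

129920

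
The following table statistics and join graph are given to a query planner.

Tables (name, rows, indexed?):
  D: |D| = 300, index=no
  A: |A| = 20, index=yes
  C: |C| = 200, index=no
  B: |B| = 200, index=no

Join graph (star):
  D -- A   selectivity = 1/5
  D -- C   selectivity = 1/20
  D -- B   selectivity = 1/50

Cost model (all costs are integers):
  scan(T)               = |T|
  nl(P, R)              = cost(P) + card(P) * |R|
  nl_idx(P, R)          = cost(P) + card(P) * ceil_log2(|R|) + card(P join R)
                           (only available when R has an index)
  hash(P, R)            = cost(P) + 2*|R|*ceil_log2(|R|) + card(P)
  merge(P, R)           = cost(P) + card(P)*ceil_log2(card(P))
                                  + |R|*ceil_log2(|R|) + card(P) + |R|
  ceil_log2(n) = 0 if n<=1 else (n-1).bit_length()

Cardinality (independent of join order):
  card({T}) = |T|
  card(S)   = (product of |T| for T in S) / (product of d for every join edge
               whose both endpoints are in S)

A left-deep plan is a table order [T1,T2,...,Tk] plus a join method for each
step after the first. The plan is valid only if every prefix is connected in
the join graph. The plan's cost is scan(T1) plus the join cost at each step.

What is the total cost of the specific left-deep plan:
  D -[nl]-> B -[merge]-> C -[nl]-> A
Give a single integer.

step 1: scan D: cost=300, card=300
step 2: join B via nl
    card(P join B) = 300*200/(50) = 1200
    cost = 300 + 300*200 = 60300
step 3: join C via merge
    card(P join C) = 1200*200/(20) = 12000
    cost = 60300 + 1200*11 + 200*8 + 1200 + 200 = 76500
step 4: join A via nl
    card(P join A) = 12000*20/(5) = 48000
    cost = 76500 + 12000*20 = 316500

316500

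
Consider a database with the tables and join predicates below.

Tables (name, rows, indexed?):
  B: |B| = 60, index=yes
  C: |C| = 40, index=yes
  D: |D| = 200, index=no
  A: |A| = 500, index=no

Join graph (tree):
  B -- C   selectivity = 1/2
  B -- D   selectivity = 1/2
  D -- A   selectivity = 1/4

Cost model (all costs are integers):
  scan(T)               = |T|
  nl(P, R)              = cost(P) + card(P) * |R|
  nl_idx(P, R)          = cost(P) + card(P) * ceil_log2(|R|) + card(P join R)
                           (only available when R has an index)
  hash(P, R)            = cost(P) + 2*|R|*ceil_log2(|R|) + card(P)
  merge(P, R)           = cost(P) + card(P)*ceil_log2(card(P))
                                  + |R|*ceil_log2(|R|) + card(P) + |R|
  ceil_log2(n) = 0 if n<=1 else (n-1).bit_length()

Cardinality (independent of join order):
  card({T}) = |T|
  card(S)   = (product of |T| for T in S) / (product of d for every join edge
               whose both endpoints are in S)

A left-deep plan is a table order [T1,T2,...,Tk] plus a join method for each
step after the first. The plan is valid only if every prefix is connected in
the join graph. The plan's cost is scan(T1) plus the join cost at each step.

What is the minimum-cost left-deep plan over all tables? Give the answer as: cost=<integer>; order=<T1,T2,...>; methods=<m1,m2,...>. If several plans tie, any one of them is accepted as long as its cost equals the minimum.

cost=134000; order=B,C,D,A; methods=hash,hash,hash

Selinger DP (subsets sized 1..n):
  {B}: scan cost=60, card=60
  {C}: scan cost=40, card=40
  {D}: scan cost=200, card=200
  {A}: scan cost=500, card=500
  {BC}: card=1200; try (C,hash)→600, (B,merge)→740, (C,merge)→760, (B,hash)→800, (B,nl_idx)→1480, (C,nl_idx)→1620 …(+2); best=600 via (C,hash)
  {BD}: card=6000; try (B,hash)→1120, (D,merge)→2280, (B,merge)→2420, (D,hash)→3320, (B,nl_idx)→7400, (D,nl)→12060 …(+1); best=1120 via (B,hash)
  {AD}: card=25000; try (D,hash)→4200, (A,merge)→7000, (D,merge)→7300, (A,hash)→9400, (A,nl)→100200, (D,nl)→100500; best=4200 via (D,hash)
  {BCD}: card=120000; try (D,hash)→5000, (C,hash)→7600, (D,merge)→16800, (C,merge)→85400, (C,nl_idx)→157120, (D,nl)→240600 …(+1); best=5000 via (D,hash)
  {ABD}: card=750000; try (A,hash)→16120, (B,hash)→29920, (A,merge)→90120, (B,merge)→404620, (B,nl_idx)→904200, (B,nl)→1504200 …(+1); best=16120 via (A,hash)
  {ABCD}: card=15000000; try (A,hash)→134000, (C,hash)→766600, (A,merge)→2170000, (C,merge)→15766400, (C,nl_idx)→19516120, (C,nl)→30016120 …(+1); best=134000 via (A,hash)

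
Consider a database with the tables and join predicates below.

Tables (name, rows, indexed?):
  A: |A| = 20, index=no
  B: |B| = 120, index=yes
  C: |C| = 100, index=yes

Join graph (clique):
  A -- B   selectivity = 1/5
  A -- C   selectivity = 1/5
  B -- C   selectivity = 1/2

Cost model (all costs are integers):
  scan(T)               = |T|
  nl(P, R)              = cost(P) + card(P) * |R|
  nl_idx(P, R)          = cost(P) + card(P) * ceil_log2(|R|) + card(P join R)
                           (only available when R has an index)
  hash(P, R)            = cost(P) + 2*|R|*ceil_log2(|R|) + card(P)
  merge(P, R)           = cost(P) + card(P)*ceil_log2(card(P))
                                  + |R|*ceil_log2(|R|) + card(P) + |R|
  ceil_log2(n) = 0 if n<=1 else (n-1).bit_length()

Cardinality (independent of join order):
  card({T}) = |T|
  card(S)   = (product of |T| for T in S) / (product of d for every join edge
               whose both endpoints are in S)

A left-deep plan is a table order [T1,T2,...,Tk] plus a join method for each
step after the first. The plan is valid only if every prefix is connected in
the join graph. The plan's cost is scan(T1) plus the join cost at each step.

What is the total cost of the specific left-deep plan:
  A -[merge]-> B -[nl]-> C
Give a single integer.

step 1: scan A: cost=20, card=20
step 2: join B via merge
    card(P join B) = 20*120/(5) = 480
    cost = 20 + 20*5 + 120*7 + 20 + 120 = 1100
step 3: join C via nl
    card(P join C) = 480*100/(5*2) = 4800
    cost = 1100 + 480*100 = 49100

49100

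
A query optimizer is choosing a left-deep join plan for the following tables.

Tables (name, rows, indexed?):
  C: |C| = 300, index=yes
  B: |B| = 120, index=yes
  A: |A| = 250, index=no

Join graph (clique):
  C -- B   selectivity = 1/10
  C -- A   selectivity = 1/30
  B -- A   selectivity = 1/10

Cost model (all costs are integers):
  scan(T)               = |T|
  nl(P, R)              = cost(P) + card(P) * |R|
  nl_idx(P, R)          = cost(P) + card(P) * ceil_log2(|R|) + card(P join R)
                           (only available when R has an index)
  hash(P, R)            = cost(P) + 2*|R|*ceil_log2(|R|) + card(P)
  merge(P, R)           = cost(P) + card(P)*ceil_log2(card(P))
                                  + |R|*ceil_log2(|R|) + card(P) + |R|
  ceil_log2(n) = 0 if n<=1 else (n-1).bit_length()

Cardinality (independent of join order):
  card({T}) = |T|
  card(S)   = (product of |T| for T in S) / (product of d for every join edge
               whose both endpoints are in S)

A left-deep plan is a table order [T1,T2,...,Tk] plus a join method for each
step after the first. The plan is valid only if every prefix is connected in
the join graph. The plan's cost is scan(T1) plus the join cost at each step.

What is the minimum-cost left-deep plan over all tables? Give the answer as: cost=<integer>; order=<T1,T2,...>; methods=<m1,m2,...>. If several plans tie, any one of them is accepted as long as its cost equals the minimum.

Selinger DP (subsets sized 1..n):
  {C}: scan cost=300, card=300
  {B}: scan cost=120, card=120
  {A}: scan cost=250, card=250
  {BC}: card=3600; try (B,hash)→2280, (C,merge)→4080, (B,merge)→4260, (C,nl_idx)→4800, (C,hash)→5640, (B,nl_idx)→6000 …(+2); best=2280 via (B,hash)
  {AC}: card=2500; try (A,hash)→4600, (C,nl_idx)→5000, (C,merge)→5500, (A,merge)→5550, (C,hash)→5900, (C,nl)→75250 …(+1); best=4600 via (A,hash)
  {AB}: card=3000; try (B,hash)→2180, (A,merge)→3330, (B,merge)→3460, (A,hash)→4240, (B,nl_idx)→5000, (A,nl)→30120 …(+1); best=2180 via (B,hash)
  {ABC}: card=3000; try (B,hash)→8780, (A,hash)→9880, (C,hash)→10580, (B,nl_idx)→25100, (C,nl_idx)→32180, (B,merge)→38060 …(+5); best=8780 via (B,hash)

cost=8780; order=C,A,B; methods=hash,hash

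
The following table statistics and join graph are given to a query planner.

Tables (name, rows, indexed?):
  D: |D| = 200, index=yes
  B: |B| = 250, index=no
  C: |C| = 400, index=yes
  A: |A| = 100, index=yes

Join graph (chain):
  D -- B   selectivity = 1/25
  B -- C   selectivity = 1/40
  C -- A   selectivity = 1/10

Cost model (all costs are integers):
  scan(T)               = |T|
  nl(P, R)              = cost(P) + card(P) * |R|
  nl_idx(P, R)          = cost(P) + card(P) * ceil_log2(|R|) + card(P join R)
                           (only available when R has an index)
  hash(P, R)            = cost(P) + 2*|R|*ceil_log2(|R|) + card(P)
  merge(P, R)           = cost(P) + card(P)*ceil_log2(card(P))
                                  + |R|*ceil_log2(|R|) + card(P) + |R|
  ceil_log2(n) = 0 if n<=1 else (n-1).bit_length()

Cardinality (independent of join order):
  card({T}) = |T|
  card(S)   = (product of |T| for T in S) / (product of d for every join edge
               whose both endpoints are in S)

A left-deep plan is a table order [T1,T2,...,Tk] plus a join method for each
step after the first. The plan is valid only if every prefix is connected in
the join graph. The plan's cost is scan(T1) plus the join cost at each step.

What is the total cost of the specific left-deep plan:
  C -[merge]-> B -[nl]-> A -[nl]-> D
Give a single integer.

5256650

step 1: scan C: cost=400, card=400
step 2: join B via merge
    card(P join B) = 400*250/(40) = 2500
    cost = 400 + 400*9 + 250*8 + 400 + 250 = 6650
step 3: join A via nl
    card(P join A) = 2500*100/(10) = 25000
    cost = 6650 + 2500*100 = 256650
step 4: join D via nl
    card(P join D) = 25000*200/(25) = 200000
    cost = 256650 + 25000*200 = 5256650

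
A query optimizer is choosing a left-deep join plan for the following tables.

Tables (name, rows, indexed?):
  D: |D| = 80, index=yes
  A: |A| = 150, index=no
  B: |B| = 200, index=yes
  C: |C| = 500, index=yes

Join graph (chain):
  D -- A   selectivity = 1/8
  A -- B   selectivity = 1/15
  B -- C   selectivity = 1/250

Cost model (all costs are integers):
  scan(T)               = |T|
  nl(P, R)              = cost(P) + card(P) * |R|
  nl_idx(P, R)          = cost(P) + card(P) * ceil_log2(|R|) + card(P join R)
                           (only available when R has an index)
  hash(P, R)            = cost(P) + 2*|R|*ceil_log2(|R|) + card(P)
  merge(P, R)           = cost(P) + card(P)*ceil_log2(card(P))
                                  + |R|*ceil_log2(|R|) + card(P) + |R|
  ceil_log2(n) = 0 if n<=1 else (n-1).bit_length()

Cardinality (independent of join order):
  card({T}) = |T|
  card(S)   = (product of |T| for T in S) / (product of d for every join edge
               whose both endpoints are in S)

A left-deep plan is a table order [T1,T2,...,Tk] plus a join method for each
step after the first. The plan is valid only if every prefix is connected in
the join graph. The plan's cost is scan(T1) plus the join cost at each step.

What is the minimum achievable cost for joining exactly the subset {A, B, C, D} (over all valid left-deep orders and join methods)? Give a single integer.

Selinger DP over subsets of {A,B,C,D}:
  {D}: scan cost=80, card=80
  {A}: scan cost=150, card=150
  {B}: scan cost=200, card=200
  {C}: scan cost=500, card=500
  {AD}: card=1500; try (D,hash)→1420, (A,merge)→2070, (D,merge)→2140, (A,hash)→2560, (D,nl_idx)→2700, (A,nl)→12080 …(+1); best=1420 via (D,hash)
  {AB}: card=2000; try (A,hash)→2800, (B,merge)→3300, (B,nl_idx)→3350, (A,merge)→3350, (B,hash)→3500, (B,nl)→30150 …(+1); best=2800 via (A,hash)
  {BC}: card=400; try (C,nl_idx)→2400, (B,hash)→4200, (B,nl_idx)→4900, (C,merge)→7000, (B,merge)→7300, (C,hash)→9400 …(+2); best=2400 via (C,nl_idx)
  {ABD}: card=20000; try (D,hash)→5920, (B,hash)→6120, (B,merge)→21220, (D,merge)→27440, (B,nl_idx)→33420, (D,nl_idx)→36800 …(+2); best=5920 via (D,hash)
  {ABC}: card=4000; try (A,hash)→5200, (A,merge)→7750, (C,hash)→13800, (C,nl_idx)→24800, (C,merge)→31800, (A,nl)→62400 …(+1); best=5200 via (A,hash)
  {ABCD}: card=40000; try (D,hash)→10320, (C,hash)→34920, (D,merge)→57840, (D,nl_idx)→73200, (C,nl_idx)→225920, (D,nl)→325200 …(+2); best=10320 via (D,hash)

10320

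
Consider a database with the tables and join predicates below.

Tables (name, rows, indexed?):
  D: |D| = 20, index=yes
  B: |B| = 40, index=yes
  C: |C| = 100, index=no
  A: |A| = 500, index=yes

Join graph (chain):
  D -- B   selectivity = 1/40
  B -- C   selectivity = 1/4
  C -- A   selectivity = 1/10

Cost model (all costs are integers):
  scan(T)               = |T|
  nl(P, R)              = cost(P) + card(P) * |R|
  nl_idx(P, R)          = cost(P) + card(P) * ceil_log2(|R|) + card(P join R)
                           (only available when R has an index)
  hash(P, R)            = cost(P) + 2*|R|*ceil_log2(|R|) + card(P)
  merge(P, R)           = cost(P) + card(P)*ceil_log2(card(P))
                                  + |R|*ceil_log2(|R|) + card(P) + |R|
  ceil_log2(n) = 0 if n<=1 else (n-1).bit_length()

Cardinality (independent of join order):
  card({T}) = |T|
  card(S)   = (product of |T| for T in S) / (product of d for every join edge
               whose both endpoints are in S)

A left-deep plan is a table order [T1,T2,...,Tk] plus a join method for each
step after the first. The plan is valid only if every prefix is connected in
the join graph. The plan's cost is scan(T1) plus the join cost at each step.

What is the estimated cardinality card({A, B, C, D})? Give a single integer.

25000

Tables in S: A(500), B(40), C(100), D(20)
Edges inside S: D-B(d=40), B-C(d=4), C-A(d=10)
numerator = 500 * 40 * 100 * 20 = 40000000
denominator = 40 * 4 * 10 = 1600
card(S) = 40000000 / 1600 = 25000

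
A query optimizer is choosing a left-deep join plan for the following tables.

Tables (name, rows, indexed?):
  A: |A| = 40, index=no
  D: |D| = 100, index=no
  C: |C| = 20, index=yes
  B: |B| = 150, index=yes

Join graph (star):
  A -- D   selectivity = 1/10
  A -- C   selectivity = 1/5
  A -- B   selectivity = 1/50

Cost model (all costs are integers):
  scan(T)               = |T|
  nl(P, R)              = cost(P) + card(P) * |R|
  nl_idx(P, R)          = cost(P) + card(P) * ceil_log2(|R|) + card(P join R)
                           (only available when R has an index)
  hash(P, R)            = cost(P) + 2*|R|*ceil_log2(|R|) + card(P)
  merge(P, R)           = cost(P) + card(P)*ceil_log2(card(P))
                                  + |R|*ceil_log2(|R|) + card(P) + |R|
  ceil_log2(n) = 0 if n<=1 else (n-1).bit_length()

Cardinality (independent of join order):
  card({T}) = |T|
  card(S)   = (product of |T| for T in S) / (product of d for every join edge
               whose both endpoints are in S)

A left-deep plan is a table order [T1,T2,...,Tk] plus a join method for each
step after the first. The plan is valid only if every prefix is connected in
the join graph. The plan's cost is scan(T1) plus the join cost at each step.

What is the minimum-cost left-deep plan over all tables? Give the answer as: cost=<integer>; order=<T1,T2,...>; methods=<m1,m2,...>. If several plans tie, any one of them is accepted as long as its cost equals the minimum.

Selinger DP (subsets sized 1..n):
  {A}: scan cost=40, card=40
  {D}: scan cost=100, card=100
  {C}: scan cost=20, card=20
  {B}: scan cost=150, card=150
  {AD}: card=400; try (A,hash)→680, (D,merge)→1120, (A,merge)→1180, (D,hash)→1480, (D,nl)→4040, (A,nl)→4100; best=680 via (A,hash)
  {AC}: card=160; try (C,hash)→280, (C,nl_idx)→400, (A,merge)→420, (C,merge)→440, (A,hash)→520, (A,nl)→820 …(+1); best=280 via (C,hash)
  {AB}: card=120; try (B,nl_idx)→480, (A,hash)→780, (B,merge)→1670, (A,merge)→1780, (B,hash)→2480, (B,nl)→6040 …(+1); best=480 via (B,nl_idx)
  {ACD}: card=1600; try (C,hash)→1280, (D,hash)→1840, (D,merge)→2520, (C,nl_idx)→4280, (C,merge)→4800, (C,nl)→8680 …(+1); best=1280 via (C,hash)
  {ABD}: card=1200; try (D,hash)→2000, (D,merge)→2240, (B,hash)→3480, (B,nl_idx)→5080, (B,merge)→6030, (D,nl)→12480 …(+1); best=2000 via (D,hash)
  {ABC}: card=480; try (C,hash)→800, (C,merge)→1560, (C,nl_idx)→1560, (B,nl_idx)→2040, (B,hash)→2840, (C,nl)→2880 …(+2); best=800 via (C,hash)
  {ABCD}: card=4800; try (D,hash)→2680, (C,hash)→3400, (B,hash)→5280, (D,merge)→6400, (C,nl_idx)→12800, (C,merge)→16520 …(+5); best=2680 via (D,hash)

cost=2680; order=A,B,C,D; methods=nl_idx,hash,hash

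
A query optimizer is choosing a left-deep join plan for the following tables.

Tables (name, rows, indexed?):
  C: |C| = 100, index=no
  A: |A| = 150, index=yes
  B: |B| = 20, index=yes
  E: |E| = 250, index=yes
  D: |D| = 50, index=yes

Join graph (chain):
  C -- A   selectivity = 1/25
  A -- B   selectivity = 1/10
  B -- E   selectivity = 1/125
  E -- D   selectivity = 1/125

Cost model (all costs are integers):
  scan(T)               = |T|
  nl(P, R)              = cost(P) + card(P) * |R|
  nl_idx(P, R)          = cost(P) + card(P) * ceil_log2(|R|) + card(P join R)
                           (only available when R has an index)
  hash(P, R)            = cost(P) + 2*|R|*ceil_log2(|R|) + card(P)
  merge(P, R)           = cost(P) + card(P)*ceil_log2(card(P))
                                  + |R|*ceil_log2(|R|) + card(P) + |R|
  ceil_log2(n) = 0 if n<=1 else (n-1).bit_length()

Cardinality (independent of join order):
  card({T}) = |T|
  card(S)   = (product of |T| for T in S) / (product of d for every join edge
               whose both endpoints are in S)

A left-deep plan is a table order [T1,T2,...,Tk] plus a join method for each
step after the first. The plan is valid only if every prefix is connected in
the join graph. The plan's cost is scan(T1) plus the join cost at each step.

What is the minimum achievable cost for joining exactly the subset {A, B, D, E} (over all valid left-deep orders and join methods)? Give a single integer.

Selinger DP over subsets of {A,B,D,E}:
  {A}: scan cost=150, card=150
  {B}: scan cost=20, card=20
  {E}: scan cost=250, card=250
  {D}: scan cost=50, card=50
  {AB}: card=300; try (A,nl_idx)→480, (B,hash)→500, (B,nl_idx)→1200, (A,merge)→1490, (B,merge)→1620, (A,hash)→2440 …(+2); best=480 via (A,nl_idx)
  {BE}: card=40; try (E,nl_idx)→220, (B,hash)→700, (B,nl_idx)→1540, (E,merge)→2390, (B,merge)→2620, (E,hash)→4040 …(+2); best=220 via (E,nl_idx)
  {DE}: card=100; try (E,nl_idx)→550, (D,hash)→1100, (D,nl_idx)→1850, (E,merge)→2650, (D,merge)→2850, (E,hash)→4100 …(+2); best=550 via (E,nl_idx)
  {ABE}: card=600; try (A,nl_idx)→1140, (A,merge)→1850, (A,hash)→2660, (E,nl_idx)→3480, (E,hash)→4780, (E,merge)→5730 …(+2); best=1140 via (A,nl_idx)
  {BDE}: card=16; try (D,nl_idx)→476, (D,merge)→850, (B,hash)→850, (D,hash)→860, (B,nl_idx)→1066, (B,merge)→1470 …(+2); best=476 via (D,nl_idx)
  {ABDE}: card=240; try (A,nl_idx)→844, (A,merge)→1906, (D,hash)→2340, (A,nl)→2876, (A,hash)→2892, (D,nl_idx)→4980 …(+2); best=844 via (A,nl_idx)

844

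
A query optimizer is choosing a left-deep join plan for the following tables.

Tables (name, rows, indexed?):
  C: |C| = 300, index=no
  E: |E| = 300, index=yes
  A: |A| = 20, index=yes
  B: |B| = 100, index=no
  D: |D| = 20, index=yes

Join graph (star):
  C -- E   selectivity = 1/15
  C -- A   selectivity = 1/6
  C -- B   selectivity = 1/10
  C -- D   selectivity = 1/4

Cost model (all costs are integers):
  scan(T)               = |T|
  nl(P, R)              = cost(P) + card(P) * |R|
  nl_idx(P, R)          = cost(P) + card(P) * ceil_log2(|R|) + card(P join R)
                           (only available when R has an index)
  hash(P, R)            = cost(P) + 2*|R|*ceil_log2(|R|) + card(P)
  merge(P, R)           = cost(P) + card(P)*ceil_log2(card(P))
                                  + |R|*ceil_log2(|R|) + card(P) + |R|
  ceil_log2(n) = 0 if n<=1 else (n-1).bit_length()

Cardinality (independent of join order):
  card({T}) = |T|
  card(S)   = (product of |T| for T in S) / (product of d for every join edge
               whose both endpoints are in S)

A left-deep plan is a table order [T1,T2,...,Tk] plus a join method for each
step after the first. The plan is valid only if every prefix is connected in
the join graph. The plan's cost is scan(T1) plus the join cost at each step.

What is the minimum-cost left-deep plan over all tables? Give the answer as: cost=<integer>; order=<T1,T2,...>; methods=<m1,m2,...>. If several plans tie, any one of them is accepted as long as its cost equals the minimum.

cost=63800; order=C,A,D,B,E; methods=hash,hash,hash,hash

Selinger DP (subsets sized 1..n):
  {C}: scan cost=300, card=300
  {E}: scan cost=300, card=300
  {A}: scan cost=20, card=20
  {B}: scan cost=100, card=100
  {D}: scan cost=20, card=20
  {CE}: card=6000; try (E,hash)→6000, (C,hash)→6000, (E,merge)→6300, (C,merge)→6300, (E,nl_idx)→9000, (E,nl)→90300 …(+1); best=6000 via (E,hash)
  {AC}: card=1000; try (A,hash)→800, (A,nl_idx)→2800, (C,merge)→3140, (A,merge)→3420, (C,hash)→5440, (C,nl)→6020 …(+1); best=800 via (A,hash)
  {BC}: card=3000; try (B,hash)→2000, (C,merge)→3900, (B,merge)→4100, (C,hash)→5600, (C,nl)→30100, (B,nl)→30300; best=2000 via (B,hash)
  {CD}: card=1500; try (D,hash)→800, (C,merge)→3140, (D,nl_idx)→3300, (D,merge)→3420, (C,hash)→5440, (C,nl)→6020 …(+1); best=800 via (D,hash)
  {ACE}: card=20000; try (E,hash)→7200, (A,hash)→12200, (E,merge)→14800, (E,nl_idx)→29800, (A,nl_idx)→56000, (A,merge)→90120 …(+2); best=7200 via (E,hash)
  {BCE}: card=60000; try (E,hash)→10400, (B,hash)→13400, (E,merge)→44000, (E,nl_idx)→89000, (B,merge)→90800, (B,nl)→606000 …(+1); best=10400 via (E,hash)
  {CDE}: card=30000; try (E,hash)→7700, (D,hash)→12200, (E,merge)→21800, (E,nl_idx)→44300, (D,nl_idx)→66000, (D,merge)→90120 …(+2); best=7700 via (E,hash)
  {ABC}: card=10000; try (B,hash)→3200, (A,hash)→5200, (B,merge)→12600, (A,nl_idx)→27000, (A,merge)→41120, (A,nl)→62000 …(+1); best=3200 via (B,hash)
  {ACD}: card=5000; try (D,hash)→2000, (A,hash)→2500, (D,nl_idx)→10800, (D,merge)→11920, (A,nl_idx)→13300, (A,merge)→18920 …(+2); best=2000 via (D,hash)
  {BCD}: card=15000; try (B,hash)→3700, (D,hash)→5200, (B,merge)→19600, (D,nl_idx)→32000, (D,merge)→41120, (D,nl)→62000 …(+1); best=3700 via (B,hash)
  {ABCE}: card=200000; try (E,hash)→18600, (B,hash)→28600, (A,hash)→70600, (E,merge)→156200, (E,nl_idx)→293200, (B,merge)→328000 …(+5); best=18600 via (E,hash)
  {ACDE}: card=100000; try (E,hash)→12400, (D,hash)→27400, (A,hash)→37900, (E,merge)→75000, (E,nl_idx)→147000, (D,nl_idx)→207200 …(+6); best=12400 via (E,hash)
  {BCDE}: card=300000; try (E,hash)→24100, (B,hash)→39100, (D,hash)→70600, (E,merge)→231700, (E,nl_idx)→438700, (B,merge)→488500 …(+5); best=24100 via (E,hash)
  {ABCD}: card=50000; try (B,hash)→8400, (D,hash)→13400, (A,hash)→18900, (B,merge)→72800, (D,nl_idx)→103200, (A,nl_idx)→128700 …(+5); best=8400 via (B,hash)
  {ABCDE}: card=1000000; try (E,hash)→63800, (B,hash)→113800, (D,hash)→218800, (A,hash)→324300, (E,merge)→861400, (E,nl_idx)→1458400 …(+9); best=63800 via (E,hash)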